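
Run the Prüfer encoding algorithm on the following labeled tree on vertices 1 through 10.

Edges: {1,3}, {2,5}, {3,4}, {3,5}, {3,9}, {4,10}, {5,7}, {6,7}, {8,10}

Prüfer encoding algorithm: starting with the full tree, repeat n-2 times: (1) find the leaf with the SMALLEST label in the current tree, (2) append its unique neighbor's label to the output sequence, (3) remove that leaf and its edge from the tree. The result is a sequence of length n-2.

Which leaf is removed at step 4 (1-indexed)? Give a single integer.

Step 1: current leaves = {1,2,6,8,9}. Remove leaf 1 (neighbor: 3).
Step 2: current leaves = {2,6,8,9}. Remove leaf 2 (neighbor: 5).
Step 3: current leaves = {6,8,9}. Remove leaf 6 (neighbor: 7).
Step 4: current leaves = {7,8,9}. Remove leaf 7 (neighbor: 5).

Answer: 7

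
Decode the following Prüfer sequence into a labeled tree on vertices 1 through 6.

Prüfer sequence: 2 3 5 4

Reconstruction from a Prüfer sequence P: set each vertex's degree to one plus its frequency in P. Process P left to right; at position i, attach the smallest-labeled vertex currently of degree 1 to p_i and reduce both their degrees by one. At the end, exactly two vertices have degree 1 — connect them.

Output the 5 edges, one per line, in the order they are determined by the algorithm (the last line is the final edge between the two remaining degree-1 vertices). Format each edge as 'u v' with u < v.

Answer: 1 2
2 3
3 5
4 5
4 6

Derivation:
Initial degrees: {1:1, 2:2, 3:2, 4:2, 5:2, 6:1}
Step 1: smallest deg-1 vertex = 1, p_1 = 2. Add edge {1,2}. Now deg[1]=0, deg[2]=1.
Step 2: smallest deg-1 vertex = 2, p_2 = 3. Add edge {2,3}. Now deg[2]=0, deg[3]=1.
Step 3: smallest deg-1 vertex = 3, p_3 = 5. Add edge {3,5}. Now deg[3]=0, deg[5]=1.
Step 4: smallest deg-1 vertex = 5, p_4 = 4. Add edge {4,5}. Now deg[5]=0, deg[4]=1.
Final: two remaining deg-1 vertices are 4, 6. Add edge {4,6}.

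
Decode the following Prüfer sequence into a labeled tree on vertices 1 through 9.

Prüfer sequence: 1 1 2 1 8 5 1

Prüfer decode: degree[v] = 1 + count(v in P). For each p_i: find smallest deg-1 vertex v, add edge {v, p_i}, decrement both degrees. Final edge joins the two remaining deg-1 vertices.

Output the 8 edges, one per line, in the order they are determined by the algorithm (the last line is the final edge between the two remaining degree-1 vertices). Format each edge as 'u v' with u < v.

Initial degrees: {1:5, 2:2, 3:1, 4:1, 5:2, 6:1, 7:1, 8:2, 9:1}
Step 1: smallest deg-1 vertex = 3, p_1 = 1. Add edge {1,3}. Now deg[3]=0, deg[1]=4.
Step 2: smallest deg-1 vertex = 4, p_2 = 1. Add edge {1,4}. Now deg[4]=0, deg[1]=3.
Step 3: smallest deg-1 vertex = 6, p_3 = 2. Add edge {2,6}. Now deg[6]=0, deg[2]=1.
Step 4: smallest deg-1 vertex = 2, p_4 = 1. Add edge {1,2}. Now deg[2]=0, deg[1]=2.
Step 5: smallest deg-1 vertex = 7, p_5 = 8. Add edge {7,8}. Now deg[7]=0, deg[8]=1.
Step 6: smallest deg-1 vertex = 8, p_6 = 5. Add edge {5,8}. Now deg[8]=0, deg[5]=1.
Step 7: smallest deg-1 vertex = 5, p_7 = 1. Add edge {1,5}. Now deg[5]=0, deg[1]=1.
Final: two remaining deg-1 vertices are 1, 9. Add edge {1,9}.

Answer: 1 3
1 4
2 6
1 2
7 8
5 8
1 5
1 9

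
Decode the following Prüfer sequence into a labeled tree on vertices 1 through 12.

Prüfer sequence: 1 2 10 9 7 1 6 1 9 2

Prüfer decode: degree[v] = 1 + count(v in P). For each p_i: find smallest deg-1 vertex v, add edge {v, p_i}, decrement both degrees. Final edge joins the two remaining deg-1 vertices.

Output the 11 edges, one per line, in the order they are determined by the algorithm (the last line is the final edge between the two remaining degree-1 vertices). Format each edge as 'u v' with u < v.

Initial degrees: {1:4, 2:3, 3:1, 4:1, 5:1, 6:2, 7:2, 8:1, 9:3, 10:2, 11:1, 12:1}
Step 1: smallest deg-1 vertex = 3, p_1 = 1. Add edge {1,3}. Now deg[3]=0, deg[1]=3.
Step 2: smallest deg-1 vertex = 4, p_2 = 2. Add edge {2,4}. Now deg[4]=0, deg[2]=2.
Step 3: smallest deg-1 vertex = 5, p_3 = 10. Add edge {5,10}. Now deg[5]=0, deg[10]=1.
Step 4: smallest deg-1 vertex = 8, p_4 = 9. Add edge {8,9}. Now deg[8]=0, deg[9]=2.
Step 5: smallest deg-1 vertex = 10, p_5 = 7. Add edge {7,10}. Now deg[10]=0, deg[7]=1.
Step 6: smallest deg-1 vertex = 7, p_6 = 1. Add edge {1,7}. Now deg[7]=0, deg[1]=2.
Step 7: smallest deg-1 vertex = 11, p_7 = 6. Add edge {6,11}. Now deg[11]=0, deg[6]=1.
Step 8: smallest deg-1 vertex = 6, p_8 = 1. Add edge {1,6}. Now deg[6]=0, deg[1]=1.
Step 9: smallest deg-1 vertex = 1, p_9 = 9. Add edge {1,9}. Now deg[1]=0, deg[9]=1.
Step 10: smallest deg-1 vertex = 9, p_10 = 2. Add edge {2,9}. Now deg[9]=0, deg[2]=1.
Final: two remaining deg-1 vertices are 2, 12. Add edge {2,12}.

Answer: 1 3
2 4
5 10
8 9
7 10
1 7
6 11
1 6
1 9
2 9
2 12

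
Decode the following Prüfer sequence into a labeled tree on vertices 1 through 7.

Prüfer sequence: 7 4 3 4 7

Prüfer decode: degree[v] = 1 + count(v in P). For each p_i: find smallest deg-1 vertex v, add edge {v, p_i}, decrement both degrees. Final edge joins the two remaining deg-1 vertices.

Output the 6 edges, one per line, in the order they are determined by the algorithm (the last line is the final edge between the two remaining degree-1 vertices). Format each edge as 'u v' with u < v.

Answer: 1 7
2 4
3 5
3 4
4 7
6 7

Derivation:
Initial degrees: {1:1, 2:1, 3:2, 4:3, 5:1, 6:1, 7:3}
Step 1: smallest deg-1 vertex = 1, p_1 = 7. Add edge {1,7}. Now deg[1]=0, deg[7]=2.
Step 2: smallest deg-1 vertex = 2, p_2 = 4. Add edge {2,4}. Now deg[2]=0, deg[4]=2.
Step 3: smallest deg-1 vertex = 5, p_3 = 3. Add edge {3,5}. Now deg[5]=0, deg[3]=1.
Step 4: smallest deg-1 vertex = 3, p_4 = 4. Add edge {3,4}. Now deg[3]=0, deg[4]=1.
Step 5: smallest deg-1 vertex = 4, p_5 = 7. Add edge {4,7}. Now deg[4]=0, deg[7]=1.
Final: two remaining deg-1 vertices are 6, 7. Add edge {6,7}.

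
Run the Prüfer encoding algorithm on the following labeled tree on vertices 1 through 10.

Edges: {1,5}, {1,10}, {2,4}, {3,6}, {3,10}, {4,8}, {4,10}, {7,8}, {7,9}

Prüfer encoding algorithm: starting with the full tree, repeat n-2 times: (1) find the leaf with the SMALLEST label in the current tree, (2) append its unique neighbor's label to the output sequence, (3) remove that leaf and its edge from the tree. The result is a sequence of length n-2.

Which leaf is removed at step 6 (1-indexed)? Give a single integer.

Step 1: current leaves = {2,5,6,9}. Remove leaf 2 (neighbor: 4).
Step 2: current leaves = {5,6,9}. Remove leaf 5 (neighbor: 1).
Step 3: current leaves = {1,6,9}. Remove leaf 1 (neighbor: 10).
Step 4: current leaves = {6,9}. Remove leaf 6 (neighbor: 3).
Step 5: current leaves = {3,9}. Remove leaf 3 (neighbor: 10).
Step 6: current leaves = {9,10}. Remove leaf 9 (neighbor: 7).

Answer: 9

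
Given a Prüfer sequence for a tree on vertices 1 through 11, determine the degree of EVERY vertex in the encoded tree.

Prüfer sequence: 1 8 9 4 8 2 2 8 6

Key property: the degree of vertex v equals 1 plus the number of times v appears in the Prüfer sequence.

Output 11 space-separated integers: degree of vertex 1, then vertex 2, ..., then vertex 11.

Answer: 2 3 1 2 1 2 1 4 2 1 1

Derivation:
p_1 = 1: count[1] becomes 1
p_2 = 8: count[8] becomes 1
p_3 = 9: count[9] becomes 1
p_4 = 4: count[4] becomes 1
p_5 = 8: count[8] becomes 2
p_6 = 2: count[2] becomes 1
p_7 = 2: count[2] becomes 2
p_8 = 8: count[8] becomes 3
p_9 = 6: count[6] becomes 1
Degrees (1 + count): deg[1]=1+1=2, deg[2]=1+2=3, deg[3]=1+0=1, deg[4]=1+1=2, deg[5]=1+0=1, deg[6]=1+1=2, deg[7]=1+0=1, deg[8]=1+3=4, deg[9]=1+1=2, deg[10]=1+0=1, deg[11]=1+0=1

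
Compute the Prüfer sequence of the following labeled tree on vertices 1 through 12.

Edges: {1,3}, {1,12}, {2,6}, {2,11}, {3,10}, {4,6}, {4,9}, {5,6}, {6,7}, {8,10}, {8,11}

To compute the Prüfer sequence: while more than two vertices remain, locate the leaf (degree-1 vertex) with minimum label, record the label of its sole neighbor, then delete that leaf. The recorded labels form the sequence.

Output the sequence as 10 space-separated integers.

Step 1: leaves = {5,7,9,12}. Remove smallest leaf 5, emit neighbor 6.
Step 2: leaves = {7,9,12}. Remove smallest leaf 7, emit neighbor 6.
Step 3: leaves = {9,12}. Remove smallest leaf 9, emit neighbor 4.
Step 4: leaves = {4,12}. Remove smallest leaf 4, emit neighbor 6.
Step 5: leaves = {6,12}. Remove smallest leaf 6, emit neighbor 2.
Step 6: leaves = {2,12}. Remove smallest leaf 2, emit neighbor 11.
Step 7: leaves = {11,12}. Remove smallest leaf 11, emit neighbor 8.
Step 8: leaves = {8,12}. Remove smallest leaf 8, emit neighbor 10.
Step 9: leaves = {10,12}. Remove smallest leaf 10, emit neighbor 3.
Step 10: leaves = {3,12}. Remove smallest leaf 3, emit neighbor 1.
Done: 2 vertices remain (1, 12). Sequence = [6 6 4 6 2 11 8 10 3 1]

Answer: 6 6 4 6 2 11 8 10 3 1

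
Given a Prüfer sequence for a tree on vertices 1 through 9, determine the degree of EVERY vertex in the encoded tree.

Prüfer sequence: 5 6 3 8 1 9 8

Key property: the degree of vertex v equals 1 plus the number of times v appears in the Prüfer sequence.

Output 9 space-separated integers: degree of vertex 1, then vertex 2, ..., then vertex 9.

Answer: 2 1 2 1 2 2 1 3 2

Derivation:
p_1 = 5: count[5] becomes 1
p_2 = 6: count[6] becomes 1
p_3 = 3: count[3] becomes 1
p_4 = 8: count[8] becomes 1
p_5 = 1: count[1] becomes 1
p_6 = 9: count[9] becomes 1
p_7 = 8: count[8] becomes 2
Degrees (1 + count): deg[1]=1+1=2, deg[2]=1+0=1, deg[3]=1+1=2, deg[4]=1+0=1, deg[5]=1+1=2, deg[6]=1+1=2, deg[7]=1+0=1, deg[8]=1+2=3, deg[9]=1+1=2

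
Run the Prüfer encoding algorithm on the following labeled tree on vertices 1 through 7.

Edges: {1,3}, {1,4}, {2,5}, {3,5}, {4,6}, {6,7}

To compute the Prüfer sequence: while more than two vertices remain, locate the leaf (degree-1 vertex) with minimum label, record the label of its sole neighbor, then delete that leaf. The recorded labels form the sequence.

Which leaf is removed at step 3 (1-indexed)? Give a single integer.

Answer: 3

Derivation:
Step 1: current leaves = {2,7}. Remove leaf 2 (neighbor: 5).
Step 2: current leaves = {5,7}. Remove leaf 5 (neighbor: 3).
Step 3: current leaves = {3,7}. Remove leaf 3 (neighbor: 1).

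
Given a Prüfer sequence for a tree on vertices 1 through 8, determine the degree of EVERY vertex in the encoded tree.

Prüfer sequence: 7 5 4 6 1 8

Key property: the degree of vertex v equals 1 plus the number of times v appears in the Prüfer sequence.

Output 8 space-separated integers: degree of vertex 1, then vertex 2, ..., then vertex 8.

Answer: 2 1 1 2 2 2 2 2

Derivation:
p_1 = 7: count[7] becomes 1
p_2 = 5: count[5] becomes 1
p_3 = 4: count[4] becomes 1
p_4 = 6: count[6] becomes 1
p_5 = 1: count[1] becomes 1
p_6 = 8: count[8] becomes 1
Degrees (1 + count): deg[1]=1+1=2, deg[2]=1+0=1, deg[3]=1+0=1, deg[4]=1+1=2, deg[5]=1+1=2, deg[6]=1+1=2, deg[7]=1+1=2, deg[8]=1+1=2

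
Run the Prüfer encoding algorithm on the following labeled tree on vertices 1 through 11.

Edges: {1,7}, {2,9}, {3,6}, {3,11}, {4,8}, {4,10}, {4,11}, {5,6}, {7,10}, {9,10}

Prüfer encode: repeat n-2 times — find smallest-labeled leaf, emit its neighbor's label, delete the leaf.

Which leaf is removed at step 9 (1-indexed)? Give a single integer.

Answer: 10

Derivation:
Step 1: current leaves = {1,2,5,8}. Remove leaf 1 (neighbor: 7).
Step 2: current leaves = {2,5,7,8}. Remove leaf 2 (neighbor: 9).
Step 3: current leaves = {5,7,8,9}. Remove leaf 5 (neighbor: 6).
Step 4: current leaves = {6,7,8,9}. Remove leaf 6 (neighbor: 3).
Step 5: current leaves = {3,7,8,9}. Remove leaf 3 (neighbor: 11).
Step 6: current leaves = {7,8,9,11}. Remove leaf 7 (neighbor: 10).
Step 7: current leaves = {8,9,11}. Remove leaf 8 (neighbor: 4).
Step 8: current leaves = {9,11}. Remove leaf 9 (neighbor: 10).
Step 9: current leaves = {10,11}. Remove leaf 10 (neighbor: 4).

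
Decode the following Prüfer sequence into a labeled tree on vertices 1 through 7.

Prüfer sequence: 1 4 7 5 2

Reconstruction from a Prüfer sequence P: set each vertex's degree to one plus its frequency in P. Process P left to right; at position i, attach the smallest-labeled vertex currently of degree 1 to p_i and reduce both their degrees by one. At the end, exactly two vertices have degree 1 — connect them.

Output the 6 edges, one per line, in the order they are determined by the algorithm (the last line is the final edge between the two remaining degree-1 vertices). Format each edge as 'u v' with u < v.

Answer: 1 3
1 4
4 7
5 6
2 5
2 7

Derivation:
Initial degrees: {1:2, 2:2, 3:1, 4:2, 5:2, 6:1, 7:2}
Step 1: smallest deg-1 vertex = 3, p_1 = 1. Add edge {1,3}. Now deg[3]=0, deg[1]=1.
Step 2: smallest deg-1 vertex = 1, p_2 = 4. Add edge {1,4}. Now deg[1]=0, deg[4]=1.
Step 3: smallest deg-1 vertex = 4, p_3 = 7. Add edge {4,7}. Now deg[4]=0, deg[7]=1.
Step 4: smallest deg-1 vertex = 6, p_4 = 5. Add edge {5,6}. Now deg[6]=0, deg[5]=1.
Step 5: smallest deg-1 vertex = 5, p_5 = 2. Add edge {2,5}. Now deg[5]=0, deg[2]=1.
Final: two remaining deg-1 vertices are 2, 7. Add edge {2,7}.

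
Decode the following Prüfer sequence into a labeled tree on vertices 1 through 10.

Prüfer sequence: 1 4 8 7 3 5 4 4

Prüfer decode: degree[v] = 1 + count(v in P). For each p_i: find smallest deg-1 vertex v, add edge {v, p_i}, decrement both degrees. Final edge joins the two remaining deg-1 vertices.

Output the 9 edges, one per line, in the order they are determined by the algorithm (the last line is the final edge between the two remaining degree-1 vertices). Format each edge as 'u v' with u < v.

Initial degrees: {1:2, 2:1, 3:2, 4:4, 5:2, 6:1, 7:2, 8:2, 9:1, 10:1}
Step 1: smallest deg-1 vertex = 2, p_1 = 1. Add edge {1,2}. Now deg[2]=0, deg[1]=1.
Step 2: smallest deg-1 vertex = 1, p_2 = 4. Add edge {1,4}. Now deg[1]=0, deg[4]=3.
Step 3: smallest deg-1 vertex = 6, p_3 = 8. Add edge {6,8}. Now deg[6]=0, deg[8]=1.
Step 4: smallest deg-1 vertex = 8, p_4 = 7. Add edge {7,8}. Now deg[8]=0, deg[7]=1.
Step 5: smallest deg-1 vertex = 7, p_5 = 3. Add edge {3,7}. Now deg[7]=0, deg[3]=1.
Step 6: smallest deg-1 vertex = 3, p_6 = 5. Add edge {3,5}. Now deg[3]=0, deg[5]=1.
Step 7: smallest deg-1 vertex = 5, p_7 = 4. Add edge {4,5}. Now deg[5]=0, deg[4]=2.
Step 8: smallest deg-1 vertex = 9, p_8 = 4. Add edge {4,9}. Now deg[9]=0, deg[4]=1.
Final: two remaining deg-1 vertices are 4, 10. Add edge {4,10}.

Answer: 1 2
1 4
6 8
7 8
3 7
3 5
4 5
4 9
4 10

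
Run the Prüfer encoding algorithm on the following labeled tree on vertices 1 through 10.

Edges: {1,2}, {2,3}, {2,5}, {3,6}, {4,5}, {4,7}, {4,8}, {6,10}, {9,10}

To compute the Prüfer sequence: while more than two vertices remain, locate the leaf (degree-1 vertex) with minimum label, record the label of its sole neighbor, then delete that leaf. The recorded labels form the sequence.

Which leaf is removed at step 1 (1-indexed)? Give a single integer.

Step 1: current leaves = {1,7,8,9}. Remove leaf 1 (neighbor: 2).

Answer: 1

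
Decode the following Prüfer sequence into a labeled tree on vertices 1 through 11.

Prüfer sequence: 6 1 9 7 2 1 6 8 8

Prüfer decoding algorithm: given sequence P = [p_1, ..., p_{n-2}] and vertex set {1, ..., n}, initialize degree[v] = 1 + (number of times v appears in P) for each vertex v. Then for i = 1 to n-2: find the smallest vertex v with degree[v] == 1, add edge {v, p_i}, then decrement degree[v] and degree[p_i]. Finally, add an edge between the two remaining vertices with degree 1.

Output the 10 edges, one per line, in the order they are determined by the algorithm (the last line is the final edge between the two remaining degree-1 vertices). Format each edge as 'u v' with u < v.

Answer: 3 6
1 4
5 9
7 9
2 7
1 2
1 6
6 8
8 10
8 11

Derivation:
Initial degrees: {1:3, 2:2, 3:1, 4:1, 5:1, 6:3, 7:2, 8:3, 9:2, 10:1, 11:1}
Step 1: smallest deg-1 vertex = 3, p_1 = 6. Add edge {3,6}. Now deg[3]=0, deg[6]=2.
Step 2: smallest deg-1 vertex = 4, p_2 = 1. Add edge {1,4}. Now deg[4]=0, deg[1]=2.
Step 3: smallest deg-1 vertex = 5, p_3 = 9. Add edge {5,9}. Now deg[5]=0, deg[9]=1.
Step 4: smallest deg-1 vertex = 9, p_4 = 7. Add edge {7,9}. Now deg[9]=0, deg[7]=1.
Step 5: smallest deg-1 vertex = 7, p_5 = 2. Add edge {2,7}. Now deg[7]=0, deg[2]=1.
Step 6: smallest deg-1 vertex = 2, p_6 = 1. Add edge {1,2}. Now deg[2]=0, deg[1]=1.
Step 7: smallest deg-1 vertex = 1, p_7 = 6. Add edge {1,6}. Now deg[1]=0, deg[6]=1.
Step 8: smallest deg-1 vertex = 6, p_8 = 8. Add edge {6,8}. Now deg[6]=0, deg[8]=2.
Step 9: smallest deg-1 vertex = 10, p_9 = 8. Add edge {8,10}. Now deg[10]=0, deg[8]=1.
Final: two remaining deg-1 vertices are 8, 11. Add edge {8,11}.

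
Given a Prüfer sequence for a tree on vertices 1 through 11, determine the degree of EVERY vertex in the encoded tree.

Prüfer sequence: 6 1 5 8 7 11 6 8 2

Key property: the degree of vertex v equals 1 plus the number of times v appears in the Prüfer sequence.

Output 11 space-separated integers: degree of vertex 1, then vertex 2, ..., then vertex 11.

Answer: 2 2 1 1 2 3 2 3 1 1 2

Derivation:
p_1 = 6: count[6] becomes 1
p_2 = 1: count[1] becomes 1
p_3 = 5: count[5] becomes 1
p_4 = 8: count[8] becomes 1
p_5 = 7: count[7] becomes 1
p_6 = 11: count[11] becomes 1
p_7 = 6: count[6] becomes 2
p_8 = 8: count[8] becomes 2
p_9 = 2: count[2] becomes 1
Degrees (1 + count): deg[1]=1+1=2, deg[2]=1+1=2, deg[3]=1+0=1, deg[4]=1+0=1, deg[5]=1+1=2, deg[6]=1+2=3, deg[7]=1+1=2, deg[8]=1+2=3, deg[9]=1+0=1, deg[10]=1+0=1, deg[11]=1+1=2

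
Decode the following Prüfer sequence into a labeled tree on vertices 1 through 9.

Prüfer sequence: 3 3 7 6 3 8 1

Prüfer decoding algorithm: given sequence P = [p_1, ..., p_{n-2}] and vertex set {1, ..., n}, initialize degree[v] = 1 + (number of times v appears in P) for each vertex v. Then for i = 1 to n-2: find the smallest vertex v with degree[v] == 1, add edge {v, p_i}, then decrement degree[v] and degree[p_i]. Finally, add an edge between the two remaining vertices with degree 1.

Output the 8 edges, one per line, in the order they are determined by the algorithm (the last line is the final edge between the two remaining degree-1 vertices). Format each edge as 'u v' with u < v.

Answer: 2 3
3 4
5 7
6 7
3 6
3 8
1 8
1 9

Derivation:
Initial degrees: {1:2, 2:1, 3:4, 4:1, 5:1, 6:2, 7:2, 8:2, 9:1}
Step 1: smallest deg-1 vertex = 2, p_1 = 3. Add edge {2,3}. Now deg[2]=0, deg[3]=3.
Step 2: smallest deg-1 vertex = 4, p_2 = 3. Add edge {3,4}. Now deg[4]=0, deg[3]=2.
Step 3: smallest deg-1 vertex = 5, p_3 = 7. Add edge {5,7}. Now deg[5]=0, deg[7]=1.
Step 4: smallest deg-1 vertex = 7, p_4 = 6. Add edge {6,7}. Now deg[7]=0, deg[6]=1.
Step 5: smallest deg-1 vertex = 6, p_5 = 3. Add edge {3,6}. Now deg[6]=0, deg[3]=1.
Step 6: smallest deg-1 vertex = 3, p_6 = 8. Add edge {3,8}. Now deg[3]=0, deg[8]=1.
Step 7: smallest deg-1 vertex = 8, p_7 = 1. Add edge {1,8}. Now deg[8]=0, deg[1]=1.
Final: two remaining deg-1 vertices are 1, 9. Add edge {1,9}.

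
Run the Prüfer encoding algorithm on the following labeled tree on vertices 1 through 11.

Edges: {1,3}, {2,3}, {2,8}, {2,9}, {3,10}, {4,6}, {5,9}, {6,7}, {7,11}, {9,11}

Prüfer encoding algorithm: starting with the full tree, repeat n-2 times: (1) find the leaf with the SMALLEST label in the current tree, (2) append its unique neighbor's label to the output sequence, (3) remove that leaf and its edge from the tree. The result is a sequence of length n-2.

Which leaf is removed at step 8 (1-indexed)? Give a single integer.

Step 1: current leaves = {1,4,5,8,10}. Remove leaf 1 (neighbor: 3).
Step 2: current leaves = {4,5,8,10}. Remove leaf 4 (neighbor: 6).
Step 3: current leaves = {5,6,8,10}. Remove leaf 5 (neighbor: 9).
Step 4: current leaves = {6,8,10}. Remove leaf 6 (neighbor: 7).
Step 5: current leaves = {7,8,10}. Remove leaf 7 (neighbor: 11).
Step 6: current leaves = {8,10,11}. Remove leaf 8 (neighbor: 2).
Step 7: current leaves = {10,11}. Remove leaf 10 (neighbor: 3).
Step 8: current leaves = {3,11}. Remove leaf 3 (neighbor: 2).

Answer: 3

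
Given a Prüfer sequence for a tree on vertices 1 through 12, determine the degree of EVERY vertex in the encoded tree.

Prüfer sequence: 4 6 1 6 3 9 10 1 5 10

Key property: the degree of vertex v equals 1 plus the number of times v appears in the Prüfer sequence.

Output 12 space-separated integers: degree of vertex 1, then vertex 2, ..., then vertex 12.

p_1 = 4: count[4] becomes 1
p_2 = 6: count[6] becomes 1
p_3 = 1: count[1] becomes 1
p_4 = 6: count[6] becomes 2
p_5 = 3: count[3] becomes 1
p_6 = 9: count[9] becomes 1
p_7 = 10: count[10] becomes 1
p_8 = 1: count[1] becomes 2
p_9 = 5: count[5] becomes 1
p_10 = 10: count[10] becomes 2
Degrees (1 + count): deg[1]=1+2=3, deg[2]=1+0=1, deg[3]=1+1=2, deg[4]=1+1=2, deg[5]=1+1=2, deg[6]=1+2=3, deg[7]=1+0=1, deg[8]=1+0=1, deg[9]=1+1=2, deg[10]=1+2=3, deg[11]=1+0=1, deg[12]=1+0=1

Answer: 3 1 2 2 2 3 1 1 2 3 1 1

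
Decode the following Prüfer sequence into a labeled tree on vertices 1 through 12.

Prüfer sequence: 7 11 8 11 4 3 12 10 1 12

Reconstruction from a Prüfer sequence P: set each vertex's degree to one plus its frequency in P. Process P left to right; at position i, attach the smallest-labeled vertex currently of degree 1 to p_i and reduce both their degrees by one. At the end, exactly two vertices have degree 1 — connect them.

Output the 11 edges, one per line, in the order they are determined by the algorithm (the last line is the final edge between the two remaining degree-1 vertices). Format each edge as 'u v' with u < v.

Initial degrees: {1:2, 2:1, 3:2, 4:2, 5:1, 6:1, 7:2, 8:2, 9:1, 10:2, 11:3, 12:3}
Step 1: smallest deg-1 vertex = 2, p_1 = 7. Add edge {2,7}. Now deg[2]=0, deg[7]=1.
Step 2: smallest deg-1 vertex = 5, p_2 = 11. Add edge {5,11}. Now deg[5]=0, deg[11]=2.
Step 3: smallest deg-1 vertex = 6, p_3 = 8. Add edge {6,8}. Now deg[6]=0, deg[8]=1.
Step 4: smallest deg-1 vertex = 7, p_4 = 11. Add edge {7,11}. Now deg[7]=0, deg[11]=1.
Step 5: smallest deg-1 vertex = 8, p_5 = 4. Add edge {4,8}. Now deg[8]=0, deg[4]=1.
Step 6: smallest deg-1 vertex = 4, p_6 = 3. Add edge {3,4}. Now deg[4]=0, deg[3]=1.
Step 7: smallest deg-1 vertex = 3, p_7 = 12. Add edge {3,12}. Now deg[3]=0, deg[12]=2.
Step 8: smallest deg-1 vertex = 9, p_8 = 10. Add edge {9,10}. Now deg[9]=0, deg[10]=1.
Step 9: smallest deg-1 vertex = 10, p_9 = 1. Add edge {1,10}. Now deg[10]=0, deg[1]=1.
Step 10: smallest deg-1 vertex = 1, p_10 = 12. Add edge {1,12}. Now deg[1]=0, deg[12]=1.
Final: two remaining deg-1 vertices are 11, 12. Add edge {11,12}.

Answer: 2 7
5 11
6 8
7 11
4 8
3 4
3 12
9 10
1 10
1 12
11 12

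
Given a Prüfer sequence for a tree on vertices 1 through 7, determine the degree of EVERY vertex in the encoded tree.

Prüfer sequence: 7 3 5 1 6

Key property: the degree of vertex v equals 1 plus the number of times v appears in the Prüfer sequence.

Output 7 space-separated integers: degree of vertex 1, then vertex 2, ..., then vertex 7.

p_1 = 7: count[7] becomes 1
p_2 = 3: count[3] becomes 1
p_3 = 5: count[5] becomes 1
p_4 = 1: count[1] becomes 1
p_5 = 6: count[6] becomes 1
Degrees (1 + count): deg[1]=1+1=2, deg[2]=1+0=1, deg[3]=1+1=2, deg[4]=1+0=1, deg[5]=1+1=2, deg[6]=1+1=2, deg[7]=1+1=2

Answer: 2 1 2 1 2 2 2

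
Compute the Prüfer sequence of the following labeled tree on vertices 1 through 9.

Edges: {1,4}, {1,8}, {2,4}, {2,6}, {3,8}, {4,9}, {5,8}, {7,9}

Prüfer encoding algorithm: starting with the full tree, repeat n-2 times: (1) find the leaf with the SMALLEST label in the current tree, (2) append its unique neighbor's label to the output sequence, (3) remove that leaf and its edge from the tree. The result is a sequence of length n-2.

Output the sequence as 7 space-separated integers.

Answer: 8 8 2 4 9 1 4

Derivation:
Step 1: leaves = {3,5,6,7}. Remove smallest leaf 3, emit neighbor 8.
Step 2: leaves = {5,6,7}. Remove smallest leaf 5, emit neighbor 8.
Step 3: leaves = {6,7,8}. Remove smallest leaf 6, emit neighbor 2.
Step 4: leaves = {2,7,8}. Remove smallest leaf 2, emit neighbor 4.
Step 5: leaves = {7,8}. Remove smallest leaf 7, emit neighbor 9.
Step 6: leaves = {8,9}. Remove smallest leaf 8, emit neighbor 1.
Step 7: leaves = {1,9}. Remove smallest leaf 1, emit neighbor 4.
Done: 2 vertices remain (4, 9). Sequence = [8 8 2 4 9 1 4]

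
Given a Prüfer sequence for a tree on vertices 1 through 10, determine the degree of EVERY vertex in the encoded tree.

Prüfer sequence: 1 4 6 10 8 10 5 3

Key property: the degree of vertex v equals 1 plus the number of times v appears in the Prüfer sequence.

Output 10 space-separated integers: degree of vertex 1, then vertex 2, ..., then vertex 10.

Answer: 2 1 2 2 2 2 1 2 1 3

Derivation:
p_1 = 1: count[1] becomes 1
p_2 = 4: count[4] becomes 1
p_3 = 6: count[6] becomes 1
p_4 = 10: count[10] becomes 1
p_5 = 8: count[8] becomes 1
p_6 = 10: count[10] becomes 2
p_7 = 5: count[5] becomes 1
p_8 = 3: count[3] becomes 1
Degrees (1 + count): deg[1]=1+1=2, deg[2]=1+0=1, deg[3]=1+1=2, deg[4]=1+1=2, deg[5]=1+1=2, deg[6]=1+1=2, deg[7]=1+0=1, deg[8]=1+1=2, deg[9]=1+0=1, deg[10]=1+2=3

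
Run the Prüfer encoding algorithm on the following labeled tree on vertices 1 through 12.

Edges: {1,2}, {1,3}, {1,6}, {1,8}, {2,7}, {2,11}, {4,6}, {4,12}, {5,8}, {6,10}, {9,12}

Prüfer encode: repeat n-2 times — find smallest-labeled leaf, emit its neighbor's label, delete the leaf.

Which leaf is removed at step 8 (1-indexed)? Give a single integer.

Step 1: current leaves = {3,5,7,9,10,11}. Remove leaf 3 (neighbor: 1).
Step 2: current leaves = {5,7,9,10,11}. Remove leaf 5 (neighbor: 8).
Step 3: current leaves = {7,8,9,10,11}. Remove leaf 7 (neighbor: 2).
Step 4: current leaves = {8,9,10,11}. Remove leaf 8 (neighbor: 1).
Step 5: current leaves = {9,10,11}. Remove leaf 9 (neighbor: 12).
Step 6: current leaves = {10,11,12}. Remove leaf 10 (neighbor: 6).
Step 7: current leaves = {11,12}. Remove leaf 11 (neighbor: 2).
Step 8: current leaves = {2,12}. Remove leaf 2 (neighbor: 1).

Answer: 2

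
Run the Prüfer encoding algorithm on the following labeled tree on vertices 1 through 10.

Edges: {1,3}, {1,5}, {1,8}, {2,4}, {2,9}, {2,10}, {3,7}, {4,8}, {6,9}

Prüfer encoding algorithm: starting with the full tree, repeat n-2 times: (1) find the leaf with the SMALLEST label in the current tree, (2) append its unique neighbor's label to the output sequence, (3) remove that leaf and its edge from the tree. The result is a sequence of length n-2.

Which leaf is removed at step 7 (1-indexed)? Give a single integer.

Answer: 4

Derivation:
Step 1: current leaves = {5,6,7,10}. Remove leaf 5 (neighbor: 1).
Step 2: current leaves = {6,7,10}. Remove leaf 6 (neighbor: 9).
Step 3: current leaves = {7,9,10}. Remove leaf 7 (neighbor: 3).
Step 4: current leaves = {3,9,10}. Remove leaf 3 (neighbor: 1).
Step 5: current leaves = {1,9,10}. Remove leaf 1 (neighbor: 8).
Step 6: current leaves = {8,9,10}. Remove leaf 8 (neighbor: 4).
Step 7: current leaves = {4,9,10}. Remove leaf 4 (neighbor: 2).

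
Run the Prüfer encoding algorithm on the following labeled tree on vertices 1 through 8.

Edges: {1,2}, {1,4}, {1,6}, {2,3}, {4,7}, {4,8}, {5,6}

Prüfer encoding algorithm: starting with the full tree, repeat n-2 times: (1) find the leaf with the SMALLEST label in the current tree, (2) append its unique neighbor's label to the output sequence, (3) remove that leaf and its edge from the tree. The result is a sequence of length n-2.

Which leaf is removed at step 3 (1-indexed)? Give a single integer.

Step 1: current leaves = {3,5,7,8}. Remove leaf 3 (neighbor: 2).
Step 2: current leaves = {2,5,7,8}. Remove leaf 2 (neighbor: 1).
Step 3: current leaves = {5,7,8}. Remove leaf 5 (neighbor: 6).

Answer: 5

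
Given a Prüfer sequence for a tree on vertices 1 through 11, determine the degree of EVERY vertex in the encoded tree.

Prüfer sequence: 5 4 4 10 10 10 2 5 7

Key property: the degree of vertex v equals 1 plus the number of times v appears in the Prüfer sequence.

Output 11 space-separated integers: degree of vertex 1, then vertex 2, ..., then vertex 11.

p_1 = 5: count[5] becomes 1
p_2 = 4: count[4] becomes 1
p_3 = 4: count[4] becomes 2
p_4 = 10: count[10] becomes 1
p_5 = 10: count[10] becomes 2
p_6 = 10: count[10] becomes 3
p_7 = 2: count[2] becomes 1
p_8 = 5: count[5] becomes 2
p_9 = 7: count[7] becomes 1
Degrees (1 + count): deg[1]=1+0=1, deg[2]=1+1=2, deg[3]=1+0=1, deg[4]=1+2=3, deg[5]=1+2=3, deg[6]=1+0=1, deg[7]=1+1=2, deg[8]=1+0=1, deg[9]=1+0=1, deg[10]=1+3=4, deg[11]=1+0=1

Answer: 1 2 1 3 3 1 2 1 1 4 1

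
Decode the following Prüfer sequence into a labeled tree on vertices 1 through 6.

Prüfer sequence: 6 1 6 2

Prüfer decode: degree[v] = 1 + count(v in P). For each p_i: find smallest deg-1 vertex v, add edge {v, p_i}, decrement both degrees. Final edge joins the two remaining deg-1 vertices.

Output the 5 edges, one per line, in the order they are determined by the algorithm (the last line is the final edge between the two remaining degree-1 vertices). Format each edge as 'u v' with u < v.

Initial degrees: {1:2, 2:2, 3:1, 4:1, 5:1, 6:3}
Step 1: smallest deg-1 vertex = 3, p_1 = 6. Add edge {3,6}. Now deg[3]=0, deg[6]=2.
Step 2: smallest deg-1 vertex = 4, p_2 = 1. Add edge {1,4}. Now deg[4]=0, deg[1]=1.
Step 3: smallest deg-1 vertex = 1, p_3 = 6. Add edge {1,6}. Now deg[1]=0, deg[6]=1.
Step 4: smallest deg-1 vertex = 5, p_4 = 2. Add edge {2,5}. Now deg[5]=0, deg[2]=1.
Final: two remaining deg-1 vertices are 2, 6. Add edge {2,6}.

Answer: 3 6
1 4
1 6
2 5
2 6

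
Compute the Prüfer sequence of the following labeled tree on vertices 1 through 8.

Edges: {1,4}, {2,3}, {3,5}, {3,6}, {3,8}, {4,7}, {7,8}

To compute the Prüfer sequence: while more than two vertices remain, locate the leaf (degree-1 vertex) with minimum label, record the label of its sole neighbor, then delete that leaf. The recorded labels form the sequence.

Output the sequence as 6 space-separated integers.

Answer: 4 3 7 3 3 8

Derivation:
Step 1: leaves = {1,2,5,6}. Remove smallest leaf 1, emit neighbor 4.
Step 2: leaves = {2,4,5,6}. Remove smallest leaf 2, emit neighbor 3.
Step 3: leaves = {4,5,6}. Remove smallest leaf 4, emit neighbor 7.
Step 4: leaves = {5,6,7}. Remove smallest leaf 5, emit neighbor 3.
Step 5: leaves = {6,7}. Remove smallest leaf 6, emit neighbor 3.
Step 6: leaves = {3,7}. Remove smallest leaf 3, emit neighbor 8.
Done: 2 vertices remain (7, 8). Sequence = [4 3 7 3 3 8]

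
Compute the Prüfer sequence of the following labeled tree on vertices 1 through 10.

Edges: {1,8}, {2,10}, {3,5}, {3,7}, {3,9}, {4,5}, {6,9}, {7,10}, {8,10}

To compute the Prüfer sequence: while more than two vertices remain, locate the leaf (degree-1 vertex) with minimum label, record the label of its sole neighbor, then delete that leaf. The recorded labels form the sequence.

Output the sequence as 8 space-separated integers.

Answer: 8 10 5 3 9 10 3 7

Derivation:
Step 1: leaves = {1,2,4,6}. Remove smallest leaf 1, emit neighbor 8.
Step 2: leaves = {2,4,6,8}. Remove smallest leaf 2, emit neighbor 10.
Step 3: leaves = {4,6,8}. Remove smallest leaf 4, emit neighbor 5.
Step 4: leaves = {5,6,8}. Remove smallest leaf 5, emit neighbor 3.
Step 5: leaves = {6,8}. Remove smallest leaf 6, emit neighbor 9.
Step 6: leaves = {8,9}. Remove smallest leaf 8, emit neighbor 10.
Step 7: leaves = {9,10}. Remove smallest leaf 9, emit neighbor 3.
Step 8: leaves = {3,10}. Remove smallest leaf 3, emit neighbor 7.
Done: 2 vertices remain (7, 10). Sequence = [8 10 5 3 9 10 3 7]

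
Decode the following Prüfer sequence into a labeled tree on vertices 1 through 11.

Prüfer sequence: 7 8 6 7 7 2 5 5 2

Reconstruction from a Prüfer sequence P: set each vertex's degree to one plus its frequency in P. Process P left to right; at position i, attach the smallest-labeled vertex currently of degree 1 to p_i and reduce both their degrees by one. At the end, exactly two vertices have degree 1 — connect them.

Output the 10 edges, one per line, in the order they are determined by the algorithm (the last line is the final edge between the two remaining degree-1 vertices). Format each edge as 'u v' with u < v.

Answer: 1 7
3 8
4 6
6 7
7 8
2 7
5 9
5 10
2 5
2 11

Derivation:
Initial degrees: {1:1, 2:3, 3:1, 4:1, 5:3, 6:2, 7:4, 8:2, 9:1, 10:1, 11:1}
Step 1: smallest deg-1 vertex = 1, p_1 = 7. Add edge {1,7}. Now deg[1]=0, deg[7]=3.
Step 2: smallest deg-1 vertex = 3, p_2 = 8. Add edge {3,8}. Now deg[3]=0, deg[8]=1.
Step 3: smallest deg-1 vertex = 4, p_3 = 6. Add edge {4,6}. Now deg[4]=0, deg[6]=1.
Step 4: smallest deg-1 vertex = 6, p_4 = 7. Add edge {6,7}. Now deg[6]=0, deg[7]=2.
Step 5: smallest deg-1 vertex = 8, p_5 = 7. Add edge {7,8}. Now deg[8]=0, deg[7]=1.
Step 6: smallest deg-1 vertex = 7, p_6 = 2. Add edge {2,7}. Now deg[7]=0, deg[2]=2.
Step 7: smallest deg-1 vertex = 9, p_7 = 5. Add edge {5,9}. Now deg[9]=0, deg[5]=2.
Step 8: smallest deg-1 vertex = 10, p_8 = 5. Add edge {5,10}. Now deg[10]=0, deg[5]=1.
Step 9: smallest deg-1 vertex = 5, p_9 = 2. Add edge {2,5}. Now deg[5]=0, deg[2]=1.
Final: two remaining deg-1 vertices are 2, 11. Add edge {2,11}.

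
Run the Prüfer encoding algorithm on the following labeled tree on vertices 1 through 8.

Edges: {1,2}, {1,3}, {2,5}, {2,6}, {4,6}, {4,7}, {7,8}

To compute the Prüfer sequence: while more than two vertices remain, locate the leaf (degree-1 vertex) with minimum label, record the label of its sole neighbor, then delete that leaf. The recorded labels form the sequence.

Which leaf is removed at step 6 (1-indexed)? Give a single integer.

Step 1: current leaves = {3,5,8}. Remove leaf 3 (neighbor: 1).
Step 2: current leaves = {1,5,8}. Remove leaf 1 (neighbor: 2).
Step 3: current leaves = {5,8}. Remove leaf 5 (neighbor: 2).
Step 4: current leaves = {2,8}. Remove leaf 2 (neighbor: 6).
Step 5: current leaves = {6,8}. Remove leaf 6 (neighbor: 4).
Step 6: current leaves = {4,8}. Remove leaf 4 (neighbor: 7).

Answer: 4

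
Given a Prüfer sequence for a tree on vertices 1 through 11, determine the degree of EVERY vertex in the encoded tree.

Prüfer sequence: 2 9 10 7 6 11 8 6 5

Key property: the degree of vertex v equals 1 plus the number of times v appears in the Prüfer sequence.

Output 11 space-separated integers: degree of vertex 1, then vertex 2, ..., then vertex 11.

p_1 = 2: count[2] becomes 1
p_2 = 9: count[9] becomes 1
p_3 = 10: count[10] becomes 1
p_4 = 7: count[7] becomes 1
p_5 = 6: count[6] becomes 1
p_6 = 11: count[11] becomes 1
p_7 = 8: count[8] becomes 1
p_8 = 6: count[6] becomes 2
p_9 = 5: count[5] becomes 1
Degrees (1 + count): deg[1]=1+0=1, deg[2]=1+1=2, deg[3]=1+0=1, deg[4]=1+0=1, deg[5]=1+1=2, deg[6]=1+2=3, deg[7]=1+1=2, deg[8]=1+1=2, deg[9]=1+1=2, deg[10]=1+1=2, deg[11]=1+1=2

Answer: 1 2 1 1 2 3 2 2 2 2 2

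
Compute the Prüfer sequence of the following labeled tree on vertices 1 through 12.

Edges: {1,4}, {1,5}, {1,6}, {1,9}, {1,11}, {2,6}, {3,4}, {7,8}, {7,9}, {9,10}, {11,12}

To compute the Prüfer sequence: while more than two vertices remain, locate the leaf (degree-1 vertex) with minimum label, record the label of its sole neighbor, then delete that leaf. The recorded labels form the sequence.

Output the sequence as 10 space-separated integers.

Answer: 6 4 1 1 1 7 9 9 1 11

Derivation:
Step 1: leaves = {2,3,5,8,10,12}. Remove smallest leaf 2, emit neighbor 6.
Step 2: leaves = {3,5,6,8,10,12}. Remove smallest leaf 3, emit neighbor 4.
Step 3: leaves = {4,5,6,8,10,12}. Remove smallest leaf 4, emit neighbor 1.
Step 4: leaves = {5,6,8,10,12}. Remove smallest leaf 5, emit neighbor 1.
Step 5: leaves = {6,8,10,12}. Remove smallest leaf 6, emit neighbor 1.
Step 6: leaves = {8,10,12}. Remove smallest leaf 8, emit neighbor 7.
Step 7: leaves = {7,10,12}. Remove smallest leaf 7, emit neighbor 9.
Step 8: leaves = {10,12}. Remove smallest leaf 10, emit neighbor 9.
Step 9: leaves = {9,12}. Remove smallest leaf 9, emit neighbor 1.
Step 10: leaves = {1,12}. Remove smallest leaf 1, emit neighbor 11.
Done: 2 vertices remain (11, 12). Sequence = [6 4 1 1 1 7 9 9 1 11]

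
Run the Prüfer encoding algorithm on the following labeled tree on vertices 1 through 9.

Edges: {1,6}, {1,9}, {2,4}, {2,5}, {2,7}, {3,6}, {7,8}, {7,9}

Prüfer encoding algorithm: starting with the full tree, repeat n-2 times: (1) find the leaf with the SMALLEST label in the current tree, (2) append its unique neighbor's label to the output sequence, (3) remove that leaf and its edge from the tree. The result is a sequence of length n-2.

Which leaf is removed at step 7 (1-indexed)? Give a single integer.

Step 1: current leaves = {3,4,5,8}. Remove leaf 3 (neighbor: 6).
Step 2: current leaves = {4,5,6,8}. Remove leaf 4 (neighbor: 2).
Step 3: current leaves = {5,6,8}. Remove leaf 5 (neighbor: 2).
Step 4: current leaves = {2,6,8}. Remove leaf 2 (neighbor: 7).
Step 5: current leaves = {6,8}. Remove leaf 6 (neighbor: 1).
Step 6: current leaves = {1,8}. Remove leaf 1 (neighbor: 9).
Step 7: current leaves = {8,9}. Remove leaf 8 (neighbor: 7).

Answer: 8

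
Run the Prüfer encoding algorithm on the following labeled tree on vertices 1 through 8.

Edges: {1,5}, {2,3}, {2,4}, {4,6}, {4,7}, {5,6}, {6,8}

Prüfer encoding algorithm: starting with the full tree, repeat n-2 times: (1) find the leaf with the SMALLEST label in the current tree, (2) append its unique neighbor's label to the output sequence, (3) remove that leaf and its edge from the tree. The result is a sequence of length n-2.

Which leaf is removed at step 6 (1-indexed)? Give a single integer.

Answer: 4

Derivation:
Step 1: current leaves = {1,3,7,8}. Remove leaf 1 (neighbor: 5).
Step 2: current leaves = {3,5,7,8}. Remove leaf 3 (neighbor: 2).
Step 3: current leaves = {2,5,7,8}. Remove leaf 2 (neighbor: 4).
Step 4: current leaves = {5,7,8}. Remove leaf 5 (neighbor: 6).
Step 5: current leaves = {7,8}. Remove leaf 7 (neighbor: 4).
Step 6: current leaves = {4,8}. Remove leaf 4 (neighbor: 6).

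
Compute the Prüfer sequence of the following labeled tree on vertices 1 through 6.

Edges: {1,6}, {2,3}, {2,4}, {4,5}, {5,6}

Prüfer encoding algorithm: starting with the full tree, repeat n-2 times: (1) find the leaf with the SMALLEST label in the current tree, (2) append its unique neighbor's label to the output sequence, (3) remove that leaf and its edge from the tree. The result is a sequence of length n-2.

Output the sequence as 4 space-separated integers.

Answer: 6 2 4 5

Derivation:
Step 1: leaves = {1,3}. Remove smallest leaf 1, emit neighbor 6.
Step 2: leaves = {3,6}. Remove smallest leaf 3, emit neighbor 2.
Step 3: leaves = {2,6}. Remove smallest leaf 2, emit neighbor 4.
Step 4: leaves = {4,6}. Remove smallest leaf 4, emit neighbor 5.
Done: 2 vertices remain (5, 6). Sequence = [6 2 4 5]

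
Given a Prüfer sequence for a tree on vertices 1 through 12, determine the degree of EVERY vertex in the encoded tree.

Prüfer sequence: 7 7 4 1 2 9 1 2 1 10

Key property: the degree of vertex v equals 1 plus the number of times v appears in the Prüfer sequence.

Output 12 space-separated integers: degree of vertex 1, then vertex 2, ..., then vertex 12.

p_1 = 7: count[7] becomes 1
p_2 = 7: count[7] becomes 2
p_3 = 4: count[4] becomes 1
p_4 = 1: count[1] becomes 1
p_5 = 2: count[2] becomes 1
p_6 = 9: count[9] becomes 1
p_7 = 1: count[1] becomes 2
p_8 = 2: count[2] becomes 2
p_9 = 1: count[1] becomes 3
p_10 = 10: count[10] becomes 1
Degrees (1 + count): deg[1]=1+3=4, deg[2]=1+2=3, deg[3]=1+0=1, deg[4]=1+1=2, deg[5]=1+0=1, deg[6]=1+0=1, deg[7]=1+2=3, deg[8]=1+0=1, deg[9]=1+1=2, deg[10]=1+1=2, deg[11]=1+0=1, deg[12]=1+0=1

Answer: 4 3 1 2 1 1 3 1 2 2 1 1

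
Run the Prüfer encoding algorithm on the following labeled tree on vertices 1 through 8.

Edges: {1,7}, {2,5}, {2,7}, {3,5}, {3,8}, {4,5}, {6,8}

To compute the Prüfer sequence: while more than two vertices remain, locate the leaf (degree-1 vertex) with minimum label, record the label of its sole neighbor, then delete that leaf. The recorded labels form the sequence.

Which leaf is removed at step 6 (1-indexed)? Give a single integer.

Step 1: current leaves = {1,4,6}. Remove leaf 1 (neighbor: 7).
Step 2: current leaves = {4,6,7}. Remove leaf 4 (neighbor: 5).
Step 3: current leaves = {6,7}. Remove leaf 6 (neighbor: 8).
Step 4: current leaves = {7,8}. Remove leaf 7 (neighbor: 2).
Step 5: current leaves = {2,8}. Remove leaf 2 (neighbor: 5).
Step 6: current leaves = {5,8}. Remove leaf 5 (neighbor: 3).

Answer: 5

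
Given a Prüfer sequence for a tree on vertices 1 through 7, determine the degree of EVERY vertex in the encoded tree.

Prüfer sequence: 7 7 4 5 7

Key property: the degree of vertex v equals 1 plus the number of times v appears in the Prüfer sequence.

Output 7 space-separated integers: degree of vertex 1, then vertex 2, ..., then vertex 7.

p_1 = 7: count[7] becomes 1
p_2 = 7: count[7] becomes 2
p_3 = 4: count[4] becomes 1
p_4 = 5: count[5] becomes 1
p_5 = 7: count[7] becomes 3
Degrees (1 + count): deg[1]=1+0=1, deg[2]=1+0=1, deg[3]=1+0=1, deg[4]=1+1=2, deg[5]=1+1=2, deg[6]=1+0=1, deg[7]=1+3=4

Answer: 1 1 1 2 2 1 4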